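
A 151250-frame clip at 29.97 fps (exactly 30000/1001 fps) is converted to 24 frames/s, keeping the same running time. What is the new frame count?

121121 frames

Target frames = source frames × (target rate / source rate) = 151250 × (24)/(30000/1001) = 151250 × 1001/1250 = 121121.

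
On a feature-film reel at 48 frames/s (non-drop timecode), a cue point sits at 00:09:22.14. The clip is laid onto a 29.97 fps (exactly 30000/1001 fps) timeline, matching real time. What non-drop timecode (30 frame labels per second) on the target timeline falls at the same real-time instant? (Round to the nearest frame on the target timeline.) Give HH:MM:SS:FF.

00:09:21:22

Source frame index: (0×3600 + 9×60 + 22) × 48 + 14 = 26990.
Real time: 26990 / (48) = 13495/24 s.
Target frame: (13495/24) × (30000/1001) = 16868750/1001 ≈ 16851.898 → 16852.
At 30 labels/s: frame 16852 → 00:09:21:22.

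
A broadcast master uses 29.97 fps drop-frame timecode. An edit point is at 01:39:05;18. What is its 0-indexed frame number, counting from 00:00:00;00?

178188

As if non-drop at 30 labels/s: (1 × 3600 + 39 × 60 + 5) × 30 + 18 = 178368.
Minute boundaries passed: 99; those not divisible by 10: 99 − 9 = 90; dropped labels = 2 × 90 = 180.
Actual frame index = 178368 − 180 = 178188.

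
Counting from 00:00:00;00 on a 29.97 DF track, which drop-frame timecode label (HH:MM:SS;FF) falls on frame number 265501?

02:27:38;27

Ten DF minutes hold 17982 frames, so frame 265501 lies in block 14 (frames 251748–269729) with 13753 frames into that block.
The block's first minute is 1800 frames and the rest 1798 each; 13753 frames reaches minute 7, so 14 × 18 + 7 × 2 = 266 labels have been skipped so far.
Adding those back, label number 265501 + 266 = 265767 at 30 labels/s is 8858 s + 27 f = 2 h 27 min 38 s frame 27, i.e. 02:27:38;27.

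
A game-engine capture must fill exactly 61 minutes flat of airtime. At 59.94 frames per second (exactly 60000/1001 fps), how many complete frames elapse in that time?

61 min = 3660 s.
Frames = 3660 × 60000/1001 = 219600000/1001 ≈ 219380.6194.
Complete frames: 219380.

219380 frames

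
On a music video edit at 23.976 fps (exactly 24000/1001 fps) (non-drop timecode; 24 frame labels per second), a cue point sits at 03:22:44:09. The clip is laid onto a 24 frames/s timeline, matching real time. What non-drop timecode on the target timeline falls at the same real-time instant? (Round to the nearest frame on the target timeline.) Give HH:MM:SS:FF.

Source frame index: (3×3600 + 22×60 + 44) × 24 + 9 = 291945.
Real time: 291945 / (24000/1001) = 19482463/1600 s.
Target frame: (19482463/1600) × (24) = 58447389/200 ≈ 292236.945 → 292237.
At 24 labels/s: frame 292237 → 03:22:56:13.

03:22:56:13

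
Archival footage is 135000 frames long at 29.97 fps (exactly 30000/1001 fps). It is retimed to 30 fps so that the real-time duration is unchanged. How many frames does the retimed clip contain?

135135 frames

Target frames = source frames × (target rate / source rate) = 135000 × (30)/(30000/1001) = 135000 × 1001/1000 = 135135.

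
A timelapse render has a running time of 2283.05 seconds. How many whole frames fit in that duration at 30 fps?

Frames = 2283.05 × 30 = 136983/2 ≈ 68491.5000.
Complete frames: 68491.

68491 frames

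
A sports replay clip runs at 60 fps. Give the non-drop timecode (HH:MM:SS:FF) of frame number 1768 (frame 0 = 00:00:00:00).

1768 ÷ 60 = 29 full seconds, remainder 28 frames.
29 s = 0 h 0 min 29 s.
Timecode: 00:00:29:28.

00:00:29:28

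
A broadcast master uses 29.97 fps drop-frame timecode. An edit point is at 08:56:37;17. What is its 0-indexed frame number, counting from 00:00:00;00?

964961

As if non-drop at 30 labels/s: (8 × 3600 + 56 × 60 + 37) × 30 + 17 = 965927.
Minute boundaries passed: 536; those not divisible by 10: 536 − 53 = 483; dropped labels = 2 × 483 = 966.
Actual frame index = 965927 − 966 = 964961.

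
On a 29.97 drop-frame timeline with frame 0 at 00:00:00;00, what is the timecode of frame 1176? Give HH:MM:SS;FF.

Each 10-minute DF block holds 10 × 60 × 30 − 9 × 2 = 17982 frames. 1176 ÷ 17982 → 0 full blocks, remainder 1176.
Within the partial block the first minute is 1800 frames and each further minute 1798, so 0 further minute boundaries passed. Total skipped labels = 18 × 0 + 2 × 0 = 0.
Non-drop label index = 1176 + 0 = 1176; at 30 labels/s that is 00:00:39:06, i.e. DF 00:00:39;06.

00:00:39;06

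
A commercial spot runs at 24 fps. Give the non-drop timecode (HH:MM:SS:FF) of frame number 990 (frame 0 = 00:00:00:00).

00:00:41:06

990 ÷ 24 = 41 full seconds, remainder 6 frames.
41 s = 0 h 0 min 41 s.
Timecode: 00:00:41:06.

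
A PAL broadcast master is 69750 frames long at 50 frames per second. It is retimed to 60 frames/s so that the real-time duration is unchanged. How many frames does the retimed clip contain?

Target frames = source frames × (target rate / source rate) = 69750 × (60)/(50) = 69750 × 6/5 = 83700.

83700 frames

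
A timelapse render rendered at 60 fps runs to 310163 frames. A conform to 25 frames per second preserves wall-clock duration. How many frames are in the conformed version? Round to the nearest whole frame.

Frames at target rate = 310163 × (25) / (60) = 1550815/12 ≈ 129234.583.
Nearest whole frame: 129235.

129235 frames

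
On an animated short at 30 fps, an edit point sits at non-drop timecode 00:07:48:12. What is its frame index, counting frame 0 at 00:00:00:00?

14052

Total seconds to the label: (0 × 3600 + 7 × 60 + 48) = 468.
Frame index = 468 × 30 + 12 = 14052.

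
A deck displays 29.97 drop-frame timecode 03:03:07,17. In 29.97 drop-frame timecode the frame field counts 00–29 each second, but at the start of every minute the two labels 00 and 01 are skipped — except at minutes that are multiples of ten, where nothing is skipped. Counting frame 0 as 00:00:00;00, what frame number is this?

329297

Complete 10-minute blocks: 18, each 17982 frames → 323676.
Remaining 3 whole minutes in the current block: 1800 + 2 × 1798 = 5396 frames.
Within the current minute: 7 × 30 + 17 − 2 = 225 (labels ;00/;01 skipped at this minute). Total = 323676 + 5396 + 225 = 329297.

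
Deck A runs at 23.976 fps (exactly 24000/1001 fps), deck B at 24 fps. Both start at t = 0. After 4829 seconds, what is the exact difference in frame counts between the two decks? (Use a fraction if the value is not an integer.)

10536/91 frames

A emits 24000/1001 × 4829 = 10536000/91 frames; B emits 24 × 4829 = 115896.
Difference = 10536/91 frames (≈ 115.7802); B is ahead of A.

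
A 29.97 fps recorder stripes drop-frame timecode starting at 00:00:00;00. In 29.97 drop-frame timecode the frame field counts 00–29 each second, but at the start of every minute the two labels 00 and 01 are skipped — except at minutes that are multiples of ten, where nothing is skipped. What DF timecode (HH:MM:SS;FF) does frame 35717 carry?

00:19:51;23

Ten DF minutes hold 17982 frames, so frame 35717 lies in block 1 (frames 17982–35963) with 17735 frames into that block.
The block's first minute is 1800 frames and the rest 1798 each; 17735 frames reaches minute 9, so 1 × 18 + 9 × 2 = 36 labels have been skipped so far.
Adding those back, label number 35717 + 36 = 35753 at 30 labels/s is 1191 s + 23 f = 0 h 19 min 51 s frame 23, i.e. 00:19:51;23.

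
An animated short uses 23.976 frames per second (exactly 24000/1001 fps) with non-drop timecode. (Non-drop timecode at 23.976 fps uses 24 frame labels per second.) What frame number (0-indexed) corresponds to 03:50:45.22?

Total seconds to the label: (3 × 3600 + 50 × 60 + 45) = 13845.
Frame index = 13845 × 24 + 22 = 332302.

frame 332302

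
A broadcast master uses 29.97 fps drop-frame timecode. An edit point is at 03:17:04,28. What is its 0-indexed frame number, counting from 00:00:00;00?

354392

As if non-drop at 30 labels/s: (3 × 3600 + 17 × 60 + 4) × 30 + 28 = 354748.
Minute boundaries passed: 197; those not divisible by 10: 197 − 19 = 178; dropped labels = 2 × 178 = 356.
Actual frame index = 354748 − 356 = 354392.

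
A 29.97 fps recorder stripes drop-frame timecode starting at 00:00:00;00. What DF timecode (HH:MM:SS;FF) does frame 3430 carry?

00:01:54;12

Each 10-minute DF block holds 10 × 60 × 30 − 9 × 2 = 17982 frames. 3430 ÷ 17982 → 0 full blocks, remainder 3430.
Within the partial block the first minute is 1800 frames and each further minute 1798, so 1 further minute boundary passed. Total skipped labels = 18 × 0 + 2 × 1 = 2.
Non-drop label index = 3430 + 2 = 3432; at 30 labels/s that is 00:01:54:12, i.e. DF 00:01:54;12.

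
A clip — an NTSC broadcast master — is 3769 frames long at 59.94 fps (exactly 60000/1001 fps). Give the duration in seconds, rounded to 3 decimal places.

Running time = 3769 × 1001/60000 = 3772769/60000 s ≈ 62.879 s.

62.879 seconds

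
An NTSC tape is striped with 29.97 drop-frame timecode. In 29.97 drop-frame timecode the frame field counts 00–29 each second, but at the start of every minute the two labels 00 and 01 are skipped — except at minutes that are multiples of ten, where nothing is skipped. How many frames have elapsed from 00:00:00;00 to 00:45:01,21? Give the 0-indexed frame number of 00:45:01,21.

As if non-drop at 30 labels/s: (0 × 3600 + 45 × 60 + 1) × 30 + 21 = 81051.
Minute boundaries passed: 45; those not divisible by 10: 45 − 4 = 41; dropped labels = 2 × 41 = 82.
Actual frame index = 81051 − 82 = 80969.

80969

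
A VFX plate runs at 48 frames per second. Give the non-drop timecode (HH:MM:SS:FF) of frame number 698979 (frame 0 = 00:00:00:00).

04:02:42:03

698979 ÷ 48 = 14562 full seconds, remainder 3 frames.
14562 s = 4 h 2 min 42 s.
Timecode: 04:02:42:03.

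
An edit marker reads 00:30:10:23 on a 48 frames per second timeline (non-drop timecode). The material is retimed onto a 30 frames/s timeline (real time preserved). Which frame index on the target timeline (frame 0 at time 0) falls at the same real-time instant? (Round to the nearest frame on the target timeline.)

frame 54314

Source frame index: (0×3600 + 30×60 + 10) × 48 + 23 = 86903.
Real time: 86903 / (48) = 86903/48 s.
Target frame: (86903/48) × (30) = 434515/8 ≈ 54314.375 → 54314.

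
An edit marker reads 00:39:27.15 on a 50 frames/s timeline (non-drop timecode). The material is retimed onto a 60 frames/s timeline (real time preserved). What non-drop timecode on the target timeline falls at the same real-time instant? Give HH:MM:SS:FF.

Source frame index: (0×3600 + 39×60 + 27) × 50 + 15 = 118365.
Real time: 118365 / (50) = 23673/10 s.
Target frame: (23673/10) × (60) = 142038.
At 60 labels/s: frame 142038 → 00:39:27:18.

00:39:27:18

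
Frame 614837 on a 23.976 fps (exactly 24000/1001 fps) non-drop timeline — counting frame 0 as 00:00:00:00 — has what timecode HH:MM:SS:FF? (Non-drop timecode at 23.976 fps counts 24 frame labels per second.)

614837 ÷ 24 = 25618 full seconds, remainder 5 frames.
25618 s = 7 h 6 min 58 s.
Timecode: 07:06:58:05.

07:06:58:05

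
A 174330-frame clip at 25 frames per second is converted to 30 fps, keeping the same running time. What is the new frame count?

209196 frames

Target frames = source frames × (target rate / source rate) = 174330 × (30)/(25) = 174330 × 6/5 = 209196.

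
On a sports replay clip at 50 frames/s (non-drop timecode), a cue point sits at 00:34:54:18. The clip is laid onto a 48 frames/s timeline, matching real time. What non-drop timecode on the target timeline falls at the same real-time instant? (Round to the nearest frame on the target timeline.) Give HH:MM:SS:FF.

Source frame index: (0×3600 + 34×60 + 54) × 50 + 18 = 104718.
Real time: 104718 / (50) = 52359/25 s.
Target frame: (52359/25) × (48) = 2513232/25 ≈ 100529.280 → 100529.
At 48 labels/s: frame 100529 → 00:34:54:17.

00:34:54:17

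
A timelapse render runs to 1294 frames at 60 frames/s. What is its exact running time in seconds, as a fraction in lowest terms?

647/30 seconds

Running time = 1294 ÷ (60) = 1294 × 1/60 = 647/30 s.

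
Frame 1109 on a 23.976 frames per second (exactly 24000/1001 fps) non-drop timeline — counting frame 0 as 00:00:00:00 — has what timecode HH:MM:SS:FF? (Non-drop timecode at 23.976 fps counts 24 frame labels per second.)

00:00:46:05

1109 ÷ 24 = 46 full seconds, remainder 5 frames.
46 s = 0 h 0 min 46 s.
Timecode: 00:00:46:05.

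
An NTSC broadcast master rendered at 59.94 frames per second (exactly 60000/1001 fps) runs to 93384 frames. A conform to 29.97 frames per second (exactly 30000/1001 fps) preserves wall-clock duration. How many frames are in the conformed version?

Target frames = source frames × (target rate / source rate) = 93384 × (30000/1001)/(60000/1001) = 93384 × 1/2 = 46692.

46692 frames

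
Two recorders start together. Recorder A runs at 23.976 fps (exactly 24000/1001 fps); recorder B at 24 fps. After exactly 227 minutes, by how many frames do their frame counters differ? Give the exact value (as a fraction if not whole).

326880/1001 frames

227 min = 13620 s.
A emits 24000/1001 × 13620 = 326880000/1001 frames; B emits 24 × 13620 = 326880.
Difference = 326880/1001 frames (≈ 326.5534); B is ahead of A.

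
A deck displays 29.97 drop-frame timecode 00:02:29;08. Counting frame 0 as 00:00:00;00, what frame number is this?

4474

Complete 10-minute blocks: 0, each 17982 frames → 0.
Remaining 2 whole minutes in the current block: 1800 + 1 × 1798 = 3598 frames.
Within the current minute: 29 × 30 + 8 − 2 = 876 (labels ;00/;01 skipped at this minute). Total = 0 + 3598 + 876 = 4474.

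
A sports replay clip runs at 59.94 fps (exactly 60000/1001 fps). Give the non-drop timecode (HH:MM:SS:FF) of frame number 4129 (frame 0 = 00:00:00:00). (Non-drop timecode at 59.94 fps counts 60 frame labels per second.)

4129 ÷ 60 = 68 full seconds, remainder 49 frames.
68 s = 0 h 1 min 8 s.
Timecode: 00:01:08:49.

00:01:08:49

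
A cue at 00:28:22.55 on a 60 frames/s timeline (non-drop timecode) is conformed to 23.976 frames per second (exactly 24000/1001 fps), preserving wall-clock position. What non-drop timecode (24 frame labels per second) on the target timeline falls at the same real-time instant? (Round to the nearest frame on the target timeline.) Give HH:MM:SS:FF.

00:28:21:05

Source frame index: (0×3600 + 28×60 + 22) × 60 + 55 = 102175.
Real time: 102175 / (60) = 20435/12 s.
Target frame: (20435/12) × (24000/1001) = 40870000/1001 ≈ 40829.171 → 40829.
At 24 labels/s: frame 40829 → 00:28:21:05.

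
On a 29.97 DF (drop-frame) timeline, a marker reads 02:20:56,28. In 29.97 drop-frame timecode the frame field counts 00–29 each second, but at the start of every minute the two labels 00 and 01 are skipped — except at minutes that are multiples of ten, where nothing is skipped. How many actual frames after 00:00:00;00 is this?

253456

Complete 10-minute blocks: 14, each 17982 frames → 251748.
Remaining 0 whole minutes in the current block: 0 frames.
Within the current minute: 56 × 30 + 28 = 1708. Total = 251748 + 0 + 1708 = 253456.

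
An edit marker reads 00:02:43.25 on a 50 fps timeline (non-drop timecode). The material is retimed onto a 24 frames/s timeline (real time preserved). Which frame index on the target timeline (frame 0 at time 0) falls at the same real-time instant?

frame 3924

Source frame index: (0×3600 + 2×60 + 43) × 50 + 25 = 8175.
Real time: 8175 / (50) = 327/2 s.
Target frame: (327/2) × (24) = 3924.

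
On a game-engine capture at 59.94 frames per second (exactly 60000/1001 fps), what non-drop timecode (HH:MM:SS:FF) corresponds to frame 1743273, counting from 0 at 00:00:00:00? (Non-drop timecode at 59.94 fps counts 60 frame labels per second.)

1743273 ÷ 60 = 29054 full seconds, remainder 33 frames.
29054 s = 8 h 4 min 14 s.
Timecode: 08:04:14:33.

08:04:14:33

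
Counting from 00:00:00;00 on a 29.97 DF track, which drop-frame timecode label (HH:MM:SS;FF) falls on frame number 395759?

Each 10-minute DF block holds 10 × 60 × 30 − 9 × 2 = 17982 frames. 395759 ÷ 17982 → 22 full blocks, remainder 155.
Within the partial block the first minute is 1800 frames and each further minute 1798, so 0 further minute boundaries passed. Total skipped labels = 18 × 22 + 2 × 0 = 396.
Non-drop label index = 395759 + 396 = 396155; at 30 labels/s that is 03:40:05:05, i.e. DF 03:40:05;05.

03:40:05;05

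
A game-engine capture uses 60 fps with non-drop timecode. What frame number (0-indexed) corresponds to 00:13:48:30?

Total seconds to the label: (0 × 3600 + 13 × 60 + 48) = 828.
Frame index = 828 × 60 + 30 = 49710.

49710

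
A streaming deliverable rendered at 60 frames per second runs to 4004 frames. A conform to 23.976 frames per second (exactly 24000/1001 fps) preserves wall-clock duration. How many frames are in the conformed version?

Target frames = source frames × (target rate / source rate) = 4004 × (24000/1001)/(60) = 4004 × 400/1001 = 1600.

1600 frames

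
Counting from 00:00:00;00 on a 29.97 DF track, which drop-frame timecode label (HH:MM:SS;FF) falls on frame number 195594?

Each 10-minute DF block holds 10 × 60 × 30 − 9 × 2 = 17982 frames. 195594 ÷ 17982 → 10 full blocks, remainder 15774.
Within the partial block the first minute is 1800 frames and each further minute 1798, so 8 further minute boundaries passed. Total skipped labels = 18 × 10 + 2 × 8 = 196.
Non-drop label index = 195594 + 196 = 195790; at 30 labels/s that is 01:48:46:10, i.e. DF 01:48:46;10.

01:48:46;10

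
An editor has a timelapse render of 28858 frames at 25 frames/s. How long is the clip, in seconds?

1154.32 seconds

Running time = 28858 / (25) = 1154.32 s.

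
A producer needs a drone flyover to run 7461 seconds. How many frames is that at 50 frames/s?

Frames = 7461 × 50 = 373050.

373050 frames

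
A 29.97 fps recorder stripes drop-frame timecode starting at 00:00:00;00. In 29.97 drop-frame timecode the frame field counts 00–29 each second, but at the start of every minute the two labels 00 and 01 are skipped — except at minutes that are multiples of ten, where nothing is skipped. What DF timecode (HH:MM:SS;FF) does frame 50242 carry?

Ten DF minutes hold 17982 frames, so frame 50242 lies in block 2 (frames 35964–53945) with 14278 frames into that block.
The block's first minute is 1800 frames and the rest 1798 each; 14278 frames reaches minute 7, so 2 × 18 + 7 × 2 = 50 labels have been skipped so far.
Adding those back, label number 50242 + 50 = 50292 at 30 labels/s is 1676 s + 12 f = 0 h 27 min 56 s frame 12, i.e. 00:27:56;12.

00:27:56;12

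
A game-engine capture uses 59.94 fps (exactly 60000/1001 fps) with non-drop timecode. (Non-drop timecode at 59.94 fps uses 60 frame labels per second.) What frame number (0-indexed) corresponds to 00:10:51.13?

Total seconds to the label: (0 × 3600 + 10 × 60 + 51) = 651.
Frame index = 651 × 60 + 13 = 39073.

39073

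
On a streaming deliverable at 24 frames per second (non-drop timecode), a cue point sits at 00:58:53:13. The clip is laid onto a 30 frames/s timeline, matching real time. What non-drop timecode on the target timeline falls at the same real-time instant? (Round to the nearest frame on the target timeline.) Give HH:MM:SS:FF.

Source frame index: (0×3600 + 58×60 + 53) × 24 + 13 = 84805.
Real time: 84805 / (24) = 84805/24 s.
Target frame: (84805/24) × (30) = 424025/4 ≈ 106006.250 → 106006.
At 30 labels/s: frame 106006 → 00:58:53:16.

00:58:53:16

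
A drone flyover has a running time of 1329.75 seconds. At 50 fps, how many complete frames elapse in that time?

Frames = 1329.75 × 50 = 132975/2 ≈ 66487.5000.
Complete frames: 66487.

66487 frames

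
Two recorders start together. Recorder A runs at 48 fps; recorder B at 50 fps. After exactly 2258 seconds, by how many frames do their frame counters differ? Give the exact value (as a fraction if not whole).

A emits 48 × 2258 = 108384 frames; B emits 50 × 2258 = 112900.
Difference = 4516 frames; B is ahead of A.

4516 frames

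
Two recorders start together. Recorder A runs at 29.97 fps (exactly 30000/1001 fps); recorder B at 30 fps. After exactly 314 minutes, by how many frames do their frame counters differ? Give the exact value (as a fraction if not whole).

314 min = 18840 s.
A emits 30000/1001 × 18840 = 565200000/1001 frames; B emits 30 × 18840 = 565200.
Difference = 565200/1001 frames (≈ 564.6354); B is ahead of A.

565200/1001 frames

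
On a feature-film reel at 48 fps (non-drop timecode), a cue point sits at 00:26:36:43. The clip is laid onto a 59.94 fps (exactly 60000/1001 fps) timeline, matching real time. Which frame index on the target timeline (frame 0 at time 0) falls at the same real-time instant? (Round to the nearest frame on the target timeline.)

frame 95718

Source frame index: (0×3600 + 26×60 + 36) × 48 + 43 = 76651.
Real time: 76651 / (48) = 76651/48 s.
Target frame: (76651/48) × (60000/1001) = 95813750/1001 ≈ 95718.032 → 95718.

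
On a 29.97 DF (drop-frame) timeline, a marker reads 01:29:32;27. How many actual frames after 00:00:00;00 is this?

Complete 10-minute blocks: 8, each 17982 frames → 143856.
Remaining 9 whole minutes in the current block: 1800 + 8 × 1798 = 16184 frames.
Within the current minute: 32 × 30 + 27 − 2 = 985 (labels ;00/;01 skipped at this minute). Total = 143856 + 16184 + 985 = 161025.

161025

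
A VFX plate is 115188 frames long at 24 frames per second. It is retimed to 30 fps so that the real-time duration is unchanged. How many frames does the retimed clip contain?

Target frames = source frames × (target rate / source rate) = 115188 × (30)/(24) = 115188 × 5/4 = 143985.

143985 frames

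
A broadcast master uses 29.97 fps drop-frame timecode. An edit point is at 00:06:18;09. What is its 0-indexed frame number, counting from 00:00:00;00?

As if non-drop at 30 labels/s: (0 × 3600 + 6 × 60 + 18) × 30 + 9 = 11349.
Minute boundaries passed: 6; those not divisible by 10: 6 − 0 = 6; dropped labels = 2 × 6 = 12.
Actual frame index = 11349 − 12 = 11337.

11337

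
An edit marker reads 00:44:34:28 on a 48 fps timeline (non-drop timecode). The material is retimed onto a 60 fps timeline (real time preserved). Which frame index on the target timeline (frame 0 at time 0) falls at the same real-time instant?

frame 160475

Source frame index: (0×3600 + 44×60 + 34) × 48 + 28 = 128380.
Real time: 128380 / (48) = 32095/12 s.
Target frame: (32095/12) × (60) = 160475.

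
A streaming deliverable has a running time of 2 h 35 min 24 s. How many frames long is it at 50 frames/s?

466200 frames

2 h 35 min 24 s = 9324 s.
Frames = 9324 × 50 = 466200.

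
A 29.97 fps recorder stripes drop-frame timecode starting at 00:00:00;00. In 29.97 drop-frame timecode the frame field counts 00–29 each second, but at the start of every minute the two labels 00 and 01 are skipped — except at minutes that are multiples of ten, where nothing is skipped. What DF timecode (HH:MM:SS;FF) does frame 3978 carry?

Each 10-minute DF block holds 10 × 60 × 30 − 9 × 2 = 17982 frames. 3978 ÷ 17982 → 0 full blocks, remainder 3978.
Within the partial block the first minute is 1800 frames and each further minute 1798, so 2 further minute boundaries passed. Total skipped labels = 18 × 0 + 2 × 2 = 4.
Non-drop label index = 3978 + 4 = 3982; at 30 labels/s that is 00:02:12:22, i.e. DF 00:02:12;22.

00:02:12;22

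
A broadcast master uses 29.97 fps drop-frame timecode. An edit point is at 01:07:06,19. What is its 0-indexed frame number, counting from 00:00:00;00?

As if non-drop at 30 labels/s: (1 × 3600 + 7 × 60 + 6) × 30 + 19 = 120799.
Minute boundaries passed: 67; those not divisible by 10: 67 − 6 = 61; dropped labels = 2 × 61 = 122.
Actual frame index = 120799 − 122 = 120677.

120677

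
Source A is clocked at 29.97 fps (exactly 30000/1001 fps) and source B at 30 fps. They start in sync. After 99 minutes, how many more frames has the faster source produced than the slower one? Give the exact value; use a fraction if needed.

99 min = 5940 s.
A emits 30000/1001 × 5940 = 16200000/91 frames; B emits 30 × 5940 = 178200.
Difference = 16200/91 frames (≈ 178.0220); B is ahead of A.

16200/91 frames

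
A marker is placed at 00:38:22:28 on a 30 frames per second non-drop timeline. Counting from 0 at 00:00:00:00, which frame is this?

69088

Total seconds to the label: (0 × 3600 + 38 × 60 + 22) = 2302.
Frame index = 2302 × 30 + 28 = 69088.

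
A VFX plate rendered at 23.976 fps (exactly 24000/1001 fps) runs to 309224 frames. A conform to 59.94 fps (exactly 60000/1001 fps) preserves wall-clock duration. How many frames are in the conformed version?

Target frames = source frames × (target rate / source rate) = 309224 × (60000/1001)/(24000/1001) = 309224 × 5/2 = 773060.

773060 frames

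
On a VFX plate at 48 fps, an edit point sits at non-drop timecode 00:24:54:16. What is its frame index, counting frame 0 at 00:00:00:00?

Total seconds to the label: (0 × 3600 + 24 × 60 + 54) = 1494.
Frame index = 1494 × 48 + 16 = 71728.

71728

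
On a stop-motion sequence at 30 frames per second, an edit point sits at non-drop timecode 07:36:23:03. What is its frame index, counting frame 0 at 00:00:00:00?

Total seconds to the label: (7 × 3600 + 36 × 60 + 23) = 27383.
Frame index = 27383 × 30 + 3 = 821493.

821493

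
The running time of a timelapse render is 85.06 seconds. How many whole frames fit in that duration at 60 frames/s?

Frames = 85.06 × 60 = 25518/5 ≈ 5103.6000.
Complete frames: 5103.

5103 frames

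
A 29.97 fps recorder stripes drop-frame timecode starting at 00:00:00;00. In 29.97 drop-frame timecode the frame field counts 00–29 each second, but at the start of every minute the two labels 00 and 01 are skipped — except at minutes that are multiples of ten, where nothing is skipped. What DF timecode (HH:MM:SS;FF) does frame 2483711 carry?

Ten DF minutes hold 17982 frames, so frame 2483711 lies in block 138 (frames 2481516–2499497) with 2195 frames into that block.
The block's first minute is 1800 frames and the rest 1798 each; 2195 frames reaches minute 1, so 138 × 18 + 1 × 2 = 2486 labels have been skipped so far.
Adding those back, label number 2483711 + 2486 = 2486197 at 30 labels/s is 82873 s + 7 f = 23 h 1 min 13 s frame 7, i.e. 23:01:13;07.

23:01:13;07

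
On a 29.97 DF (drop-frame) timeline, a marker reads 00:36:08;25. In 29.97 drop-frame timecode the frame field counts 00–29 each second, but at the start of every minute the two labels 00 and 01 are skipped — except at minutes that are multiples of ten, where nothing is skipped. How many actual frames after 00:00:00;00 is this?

Complete 10-minute blocks: 3, each 17982 frames → 53946.
Remaining 6 whole minutes in the current block: 1800 + 5 × 1798 = 10790 frames.
Within the current minute: 8 × 30 + 25 − 2 = 263 (labels ;00/;01 skipped at this minute). Total = 53946 + 10790 + 263 = 64999.

64999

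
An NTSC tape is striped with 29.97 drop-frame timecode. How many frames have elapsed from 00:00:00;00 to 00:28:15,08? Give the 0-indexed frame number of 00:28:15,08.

50806

Complete 10-minute blocks: 2, each 17982 frames → 35964.
Remaining 8 whole minutes in the current block: 1800 + 7 × 1798 = 14386 frames.
Within the current minute: 15 × 30 + 8 − 2 = 456 (labels ;00/;01 skipped at this minute). Total = 35964 + 14386 + 456 = 50806.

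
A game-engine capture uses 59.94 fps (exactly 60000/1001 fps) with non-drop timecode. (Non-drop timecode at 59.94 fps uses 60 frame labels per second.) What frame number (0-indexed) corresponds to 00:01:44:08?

Total seconds to the label: (0 × 3600 + 1 × 60 + 44) = 104.
Frame index = 104 × 60 + 8 = 6248.

frame 6248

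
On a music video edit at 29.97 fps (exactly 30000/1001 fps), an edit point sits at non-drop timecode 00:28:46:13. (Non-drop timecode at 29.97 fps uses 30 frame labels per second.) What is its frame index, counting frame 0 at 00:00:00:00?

Total seconds to the label: (0 × 3600 + 28 × 60 + 46) = 1726.
Frame index = 1726 × 30 + 13 = 51793.

frame 51793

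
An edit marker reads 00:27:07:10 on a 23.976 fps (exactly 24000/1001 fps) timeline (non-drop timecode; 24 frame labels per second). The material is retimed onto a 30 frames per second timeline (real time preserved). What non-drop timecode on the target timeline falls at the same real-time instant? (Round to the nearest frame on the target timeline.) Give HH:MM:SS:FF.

00:27:09:01

Source frame index: (0×3600 + 27×60 + 7) × 24 + 10 = 39058.
Real time: 39058 / (24000/1001) = 19548529/12000 s.
Target frame: (19548529/12000) × (30) = 19548529/400 ≈ 48871.323 → 48871.
At 30 labels/s: frame 48871 → 00:27:09:01.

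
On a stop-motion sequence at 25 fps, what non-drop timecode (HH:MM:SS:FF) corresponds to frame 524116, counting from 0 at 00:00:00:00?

05:49:24:16

524116 ÷ 25 = 20964 full seconds, remainder 16 frames.
20964 s = 5 h 49 min 24 s.
Timecode: 05:49:24:16.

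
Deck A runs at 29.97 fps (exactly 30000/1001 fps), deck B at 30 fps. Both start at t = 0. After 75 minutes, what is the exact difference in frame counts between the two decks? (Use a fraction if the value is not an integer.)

135000/1001 frames

75 min = 4500 s.
A emits 30000/1001 × 4500 = 135000000/1001 frames; B emits 30 × 4500 = 135000.
Difference = 135000/1001 frames (≈ 134.8651); B is ahead of A.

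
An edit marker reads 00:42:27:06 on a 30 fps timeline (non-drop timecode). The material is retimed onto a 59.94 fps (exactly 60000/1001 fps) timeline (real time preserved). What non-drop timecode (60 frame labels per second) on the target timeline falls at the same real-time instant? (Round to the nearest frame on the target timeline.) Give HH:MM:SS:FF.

Source frame index: (0×3600 + 42×60 + 27) × 30 + 6 = 76416.
Real time: 76416 / (30) = 12736/5 s.
Target frame: (12736/5) × (60000/1001) = 152832000/1001 ≈ 152679.321 → 152679.
At 60 labels/s: frame 152679 → 00:42:24:39.

00:42:24:39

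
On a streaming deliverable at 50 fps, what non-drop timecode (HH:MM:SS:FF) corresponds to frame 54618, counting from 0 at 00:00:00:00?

54618 ÷ 50 = 1092 full seconds, remainder 18 frames.
1092 s = 0 h 18 min 12 s.
Timecode: 00:18:12:18.

00:18:12:18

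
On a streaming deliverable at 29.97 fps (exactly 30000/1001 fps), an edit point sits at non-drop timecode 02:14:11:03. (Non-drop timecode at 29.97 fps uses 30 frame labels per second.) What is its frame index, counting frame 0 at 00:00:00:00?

Total seconds to the label: (2 × 3600 + 14 × 60 + 11) = 8051.
Frame index = 8051 × 30 + 3 = 241533.

frame 241533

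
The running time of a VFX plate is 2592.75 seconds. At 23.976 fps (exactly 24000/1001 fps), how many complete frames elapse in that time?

Frames = 2592.75 × 24000/1001 = 62226000/1001 ≈ 62163.8362.
Complete frames: 62163.

62163 frames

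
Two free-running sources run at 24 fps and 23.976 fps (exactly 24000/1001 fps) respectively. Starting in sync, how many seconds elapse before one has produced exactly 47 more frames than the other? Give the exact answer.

47047/24 seconds

The gap grows by |24000/1001 − 24| = 24/1001 frames per second.
Time for a 47-frame gap: 47 ÷ (24/1001) = 47047/24 s.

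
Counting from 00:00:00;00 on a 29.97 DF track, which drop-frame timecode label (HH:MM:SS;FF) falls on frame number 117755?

Ten DF minutes hold 17982 frames, so frame 117755 lies in block 6 (frames 107892–125873) with 9863 frames into that block.
The block's first minute is 1800 frames and the rest 1798 each; 9863 frames reaches minute 5, so 6 × 18 + 5 × 2 = 118 labels have been skipped so far.
Adding those back, label number 117755 + 118 = 117873 at 30 labels/s is 3929 s + 3 f = 1 h 5 min 29 s frame 3, i.e. 01:05:29;03.

01:05:29;03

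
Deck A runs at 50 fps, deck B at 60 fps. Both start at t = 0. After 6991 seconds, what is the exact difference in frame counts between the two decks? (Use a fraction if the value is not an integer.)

69910 frames

A emits 50 × 6991 = 349550 frames; B emits 60 × 6991 = 419460.
Difference = 69910 frames; B is ahead of A.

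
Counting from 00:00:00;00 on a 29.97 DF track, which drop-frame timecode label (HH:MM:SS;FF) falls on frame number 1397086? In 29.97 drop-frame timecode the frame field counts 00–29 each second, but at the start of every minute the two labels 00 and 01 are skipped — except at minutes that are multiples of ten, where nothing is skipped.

12:56:56;04

Ten DF minutes hold 17982 frames, so frame 1397086 lies in block 77 (frames 1384614–1402595) with 12472 frames into that block.
The block's first minute is 1800 frames and the rest 1798 each; 12472 frames reaches minute 6, so 77 × 18 + 6 × 2 = 1398 labels have been skipped so far.
Adding those back, label number 1397086 + 1398 = 1398484 at 30 labels/s is 46616 s + 4 f = 12 h 56 min 56 s frame 4, i.e. 12:56:56;04.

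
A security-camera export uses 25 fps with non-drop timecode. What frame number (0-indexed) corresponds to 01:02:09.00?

frame 93225

Total seconds to the label: (1 × 3600 + 2 × 60 + 9) = 3729.
Frame index = 3729 × 25 + 0 = 93225.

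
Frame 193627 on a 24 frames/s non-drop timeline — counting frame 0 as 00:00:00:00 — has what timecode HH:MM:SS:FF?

193627 ÷ 24 = 8067 full seconds, remainder 19 frames.
8067 s = 2 h 14 min 27 s.
Timecode: 02:14:27:19.

02:14:27:19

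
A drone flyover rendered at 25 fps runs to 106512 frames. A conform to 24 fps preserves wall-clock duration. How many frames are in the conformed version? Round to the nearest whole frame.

Frames at target rate = 106512 × (24) / (25) = 2556288/25 ≈ 102251.520.
Nearest whole frame: 102252.

102252 frames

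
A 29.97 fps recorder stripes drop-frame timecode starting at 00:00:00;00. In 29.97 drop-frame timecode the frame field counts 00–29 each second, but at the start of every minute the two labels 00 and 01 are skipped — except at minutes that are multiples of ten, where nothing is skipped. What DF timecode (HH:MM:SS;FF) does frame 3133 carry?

Each 10-minute DF block holds 10 × 60 × 30 − 9 × 2 = 17982 frames. 3133 ÷ 17982 → 0 full blocks, remainder 3133.
Within the partial block the first minute is 1800 frames and each further minute 1798, so 1 further minute boundary passed. Total skipped labels = 18 × 0 + 2 × 1 = 2.
Non-drop label index = 3133 + 2 = 3135; at 30 labels/s that is 00:01:44:15, i.e. DF 00:01:44;15.

00:01:44;15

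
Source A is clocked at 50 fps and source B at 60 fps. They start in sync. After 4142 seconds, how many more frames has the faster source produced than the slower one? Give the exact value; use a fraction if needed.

41420 frames

A emits 50 × 4142 = 207100 frames; B emits 60 × 4142 = 248520.
Difference = 41420 frames; B is ahead of A.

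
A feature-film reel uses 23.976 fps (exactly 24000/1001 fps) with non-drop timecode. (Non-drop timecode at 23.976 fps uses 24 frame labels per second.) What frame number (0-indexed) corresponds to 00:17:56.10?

Total seconds to the label: (0 × 3600 + 17 × 60 + 56) = 1076.
Frame index = 1076 × 24 + 10 = 25834.

frame 25834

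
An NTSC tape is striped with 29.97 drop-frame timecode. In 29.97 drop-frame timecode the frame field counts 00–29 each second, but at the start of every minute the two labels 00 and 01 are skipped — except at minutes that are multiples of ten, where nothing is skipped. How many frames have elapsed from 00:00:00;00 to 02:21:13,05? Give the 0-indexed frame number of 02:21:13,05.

253941

As if non-drop at 30 labels/s: (2 × 3600 + 21 × 60 + 13) × 30 + 5 = 254195.
Minute boundaries passed: 141; those not divisible by 10: 141 − 14 = 127; dropped labels = 2 × 127 = 254.
Actual frame index = 254195 − 254 = 253941.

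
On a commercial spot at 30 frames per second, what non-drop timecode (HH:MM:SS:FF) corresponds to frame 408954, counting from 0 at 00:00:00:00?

408954 ÷ 30 = 13631 full seconds, remainder 24 frames.
13631 s = 3 h 47 min 11 s.
Timecode: 03:47:11:24.

03:47:11:24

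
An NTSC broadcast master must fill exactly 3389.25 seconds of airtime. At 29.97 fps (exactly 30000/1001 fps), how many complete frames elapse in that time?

Frames = 3389.25 × 30000/1001 = 101677500/1001 ≈ 101575.9241.
Complete frames: 101575.

101575 frames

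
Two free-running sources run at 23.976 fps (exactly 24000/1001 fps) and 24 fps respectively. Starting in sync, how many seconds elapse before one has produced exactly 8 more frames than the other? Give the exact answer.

The gap grows by |24 − 24000/1001| = 24/1001 frames per second.
Time for a 8-frame gap: 8 ÷ (24/1001) = 1001/3 s.

1001/3 seconds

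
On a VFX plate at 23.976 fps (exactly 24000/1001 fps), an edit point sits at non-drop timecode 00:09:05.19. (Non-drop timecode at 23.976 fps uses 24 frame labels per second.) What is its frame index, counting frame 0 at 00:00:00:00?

frame 13099

Total seconds to the label: (0 × 3600 + 9 × 60 + 5) = 545.
Frame index = 545 × 24 + 19 = 13099.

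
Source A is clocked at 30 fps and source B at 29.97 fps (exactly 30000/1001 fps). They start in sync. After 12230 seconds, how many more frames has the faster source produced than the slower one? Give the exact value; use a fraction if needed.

A emits 30 × 12230 = 366900 frames; B emits 30000/1001 × 12230 = 366900000/1001.
Difference = 366900/1001 frames (≈ 366.5335); B is behind A.

366900/1001 frames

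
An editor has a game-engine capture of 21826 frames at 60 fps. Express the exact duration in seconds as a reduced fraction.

10913/30 seconds

Running time = 21826 ÷ (60) = 21826 × 1/60 = 10913/30 s.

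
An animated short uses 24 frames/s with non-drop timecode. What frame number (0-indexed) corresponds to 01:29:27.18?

frame 128826

Total seconds to the label: (1 × 3600 + 29 × 60 + 27) = 5367.
Frame index = 5367 × 24 + 18 = 128826.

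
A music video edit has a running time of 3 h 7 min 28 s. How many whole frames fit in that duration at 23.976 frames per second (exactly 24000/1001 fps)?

269682 frames

3 h 7 min 28 s = 11248 s.
Frames = 11248 × 24000/1001 = 269952000/1001 ≈ 269682.3177.
Complete frames: 269682.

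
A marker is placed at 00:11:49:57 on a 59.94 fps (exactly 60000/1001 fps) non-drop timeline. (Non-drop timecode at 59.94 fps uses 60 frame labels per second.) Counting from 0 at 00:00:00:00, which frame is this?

Total seconds to the label: (0 × 3600 + 11 × 60 + 49) = 709.
Frame index = 709 × 60 + 57 = 42597.

frame 42597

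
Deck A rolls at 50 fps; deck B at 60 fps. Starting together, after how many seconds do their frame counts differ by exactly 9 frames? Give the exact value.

0.9 seconds

The gap grows by |60 − 50| = 10 frames per second.
Time for a 9-frame gap: 9 ÷ (10) = 0.9 s.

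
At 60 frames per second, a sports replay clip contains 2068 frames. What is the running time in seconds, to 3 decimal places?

34.467 seconds

Running time = 2068 × 1/60 = 517/15 s ≈ 34.467 s.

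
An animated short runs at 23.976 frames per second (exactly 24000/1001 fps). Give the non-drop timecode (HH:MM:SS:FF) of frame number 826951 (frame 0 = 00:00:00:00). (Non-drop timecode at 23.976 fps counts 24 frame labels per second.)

09:34:16:07

826951 ÷ 24 = 34456 full seconds, remainder 7 frames.
34456 s = 9 h 34 min 16 s.
Timecode: 09:34:16:07.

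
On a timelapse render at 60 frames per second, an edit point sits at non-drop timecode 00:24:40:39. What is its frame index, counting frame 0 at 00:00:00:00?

Total seconds to the label: (0 × 3600 + 24 × 60 + 40) = 1480.
Frame index = 1480 × 60 + 39 = 88839.

frame 88839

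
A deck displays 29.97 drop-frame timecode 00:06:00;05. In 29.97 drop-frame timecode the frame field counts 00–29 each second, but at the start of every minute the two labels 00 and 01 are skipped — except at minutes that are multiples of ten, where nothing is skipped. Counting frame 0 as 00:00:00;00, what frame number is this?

Complete 10-minute blocks: 0, each 17982 frames → 0.
Remaining 6 whole minutes in the current block: 1800 + 5 × 1798 = 10790 frames.
Within the current minute: 0 × 30 + 5 − 2 = 3 (labels ;00/;01 skipped at this minute). Total = 0 + 10790 + 3 = 10793.

10793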